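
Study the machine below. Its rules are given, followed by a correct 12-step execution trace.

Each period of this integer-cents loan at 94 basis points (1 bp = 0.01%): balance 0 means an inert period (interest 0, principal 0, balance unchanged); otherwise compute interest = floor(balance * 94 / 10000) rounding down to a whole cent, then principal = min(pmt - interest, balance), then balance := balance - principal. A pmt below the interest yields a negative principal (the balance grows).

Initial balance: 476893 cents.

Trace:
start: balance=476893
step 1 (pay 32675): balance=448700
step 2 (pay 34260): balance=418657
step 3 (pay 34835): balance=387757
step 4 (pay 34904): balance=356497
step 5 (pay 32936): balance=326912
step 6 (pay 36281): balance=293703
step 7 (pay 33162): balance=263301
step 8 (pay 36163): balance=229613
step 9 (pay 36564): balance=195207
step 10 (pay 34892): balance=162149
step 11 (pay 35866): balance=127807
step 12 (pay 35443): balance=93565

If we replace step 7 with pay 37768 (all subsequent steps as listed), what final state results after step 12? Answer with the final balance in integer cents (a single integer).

88737

(re-executing from step 7 with the substitution; state before step 7: balance=293703)
step 7 (pay 37768): balance=258695
step 8 (pay 36163): balance=224963
step 9 (pay 36564): balance=190513
step 10 (pay 34892): balance=157411
step 11 (pay 35866): balance=123024
step 12 (pay 35443): balance=88737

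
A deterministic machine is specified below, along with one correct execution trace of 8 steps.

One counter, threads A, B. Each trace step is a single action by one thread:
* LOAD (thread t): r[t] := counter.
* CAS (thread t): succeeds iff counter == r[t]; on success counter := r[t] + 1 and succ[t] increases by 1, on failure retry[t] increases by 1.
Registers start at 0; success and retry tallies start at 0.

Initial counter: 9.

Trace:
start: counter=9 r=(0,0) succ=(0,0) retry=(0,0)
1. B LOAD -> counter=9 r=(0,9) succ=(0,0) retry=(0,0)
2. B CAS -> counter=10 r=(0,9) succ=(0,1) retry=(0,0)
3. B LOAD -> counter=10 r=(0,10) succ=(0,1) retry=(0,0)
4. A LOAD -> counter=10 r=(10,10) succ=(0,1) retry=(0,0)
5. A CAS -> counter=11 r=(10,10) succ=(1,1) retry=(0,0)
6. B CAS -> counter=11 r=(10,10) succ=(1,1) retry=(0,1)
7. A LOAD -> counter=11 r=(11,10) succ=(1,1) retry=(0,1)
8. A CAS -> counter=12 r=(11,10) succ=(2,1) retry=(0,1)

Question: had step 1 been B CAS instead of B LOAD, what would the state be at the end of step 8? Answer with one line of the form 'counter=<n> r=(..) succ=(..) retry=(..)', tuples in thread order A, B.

counter=11 r=(10,9) succ=(2,0) retry=(0,3)

(re-executing from step 1 with the substitution; state before step 1: counter=9 r=(0,0) succ=(0,0) retry=(0,0))
1. B CAS -> counter=9 r=(0,0) succ=(0,0) retry=(0,1)
2. B CAS -> counter=9 r=(0,0) succ=(0,0) retry=(0,2)
3. B LOAD -> counter=9 r=(0,9) succ=(0,0) retry=(0,2)
4. A LOAD -> counter=9 r=(9,9) succ=(0,0) retry=(0,2)
5. A CAS -> counter=10 r=(9,9) succ=(1,0) retry=(0,2)
6. B CAS -> counter=10 r=(9,9) succ=(1,0) retry=(0,3)
7. A LOAD -> counter=10 r=(10,9) succ=(1,0) retry=(0,3)
8. A CAS -> counter=11 r=(10,9) succ=(2,0) retry=(0,3)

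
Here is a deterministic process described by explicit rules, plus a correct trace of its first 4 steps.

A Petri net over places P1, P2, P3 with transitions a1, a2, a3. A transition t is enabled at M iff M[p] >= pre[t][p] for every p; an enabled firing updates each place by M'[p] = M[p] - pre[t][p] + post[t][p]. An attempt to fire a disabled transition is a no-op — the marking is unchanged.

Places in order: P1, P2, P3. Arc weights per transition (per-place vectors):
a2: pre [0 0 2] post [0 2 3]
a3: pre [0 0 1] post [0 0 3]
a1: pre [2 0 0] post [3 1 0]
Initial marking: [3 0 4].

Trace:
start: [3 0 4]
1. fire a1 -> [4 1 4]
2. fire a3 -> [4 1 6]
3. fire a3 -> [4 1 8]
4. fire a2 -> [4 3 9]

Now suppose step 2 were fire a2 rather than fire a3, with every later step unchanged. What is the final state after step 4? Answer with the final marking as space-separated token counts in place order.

(re-executing from step 2 with the substitution; state before step 2: [4 1 4])
2. fire a2 -> [4 3 5]
3. fire a3 -> [4 3 7]
4. fire a2 -> [4 5 8]

4 5 8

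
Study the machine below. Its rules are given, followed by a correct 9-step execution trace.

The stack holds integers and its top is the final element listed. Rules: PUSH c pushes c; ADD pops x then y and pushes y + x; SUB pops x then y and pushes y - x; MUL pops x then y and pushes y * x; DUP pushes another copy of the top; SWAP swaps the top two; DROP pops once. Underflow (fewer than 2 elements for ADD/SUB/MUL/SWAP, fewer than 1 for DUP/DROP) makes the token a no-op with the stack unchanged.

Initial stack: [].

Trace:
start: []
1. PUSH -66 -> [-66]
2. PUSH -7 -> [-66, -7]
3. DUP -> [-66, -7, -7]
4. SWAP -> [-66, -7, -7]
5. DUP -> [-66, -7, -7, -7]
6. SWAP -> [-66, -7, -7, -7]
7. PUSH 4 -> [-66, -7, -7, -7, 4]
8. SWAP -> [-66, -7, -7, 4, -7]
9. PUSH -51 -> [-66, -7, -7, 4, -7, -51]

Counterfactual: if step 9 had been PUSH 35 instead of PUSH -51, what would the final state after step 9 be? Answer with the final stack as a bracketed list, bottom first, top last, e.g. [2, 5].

[-66, -7, -7, 4, -7, 35]

(re-executing from step 9 with the substitution; state before step 9: [-66, -7, -7, 4, -7])
9. PUSH 35 -> [-66, -7, -7, 4, -7, 35]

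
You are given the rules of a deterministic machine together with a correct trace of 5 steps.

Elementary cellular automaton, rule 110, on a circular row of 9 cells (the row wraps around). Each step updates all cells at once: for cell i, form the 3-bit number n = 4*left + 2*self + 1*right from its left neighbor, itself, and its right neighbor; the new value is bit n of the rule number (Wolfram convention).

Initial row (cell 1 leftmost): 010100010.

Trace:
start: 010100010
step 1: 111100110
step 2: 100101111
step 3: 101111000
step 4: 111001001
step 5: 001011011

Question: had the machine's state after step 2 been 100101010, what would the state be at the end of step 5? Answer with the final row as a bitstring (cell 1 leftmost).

101000001

state after step 2 := 100101010
step 3: 101111111
step 4: 111000000
step 5: 101000001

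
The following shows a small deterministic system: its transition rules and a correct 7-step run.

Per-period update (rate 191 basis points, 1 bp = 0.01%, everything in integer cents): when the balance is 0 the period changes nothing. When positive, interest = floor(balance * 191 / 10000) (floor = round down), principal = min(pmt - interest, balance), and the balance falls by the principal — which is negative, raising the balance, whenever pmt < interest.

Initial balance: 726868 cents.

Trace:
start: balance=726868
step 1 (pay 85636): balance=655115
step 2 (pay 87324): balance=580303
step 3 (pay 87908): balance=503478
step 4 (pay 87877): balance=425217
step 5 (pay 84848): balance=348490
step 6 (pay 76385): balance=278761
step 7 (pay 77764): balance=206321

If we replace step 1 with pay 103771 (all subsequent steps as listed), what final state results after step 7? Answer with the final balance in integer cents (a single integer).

186006

(re-executing from step 1 with the substitution; state before step 1: balance=726868)
step 1 (pay 103771): balance=636980
step 2 (pay 87324): balance=561822
step 3 (pay 87908): balance=484644
step 4 (pay 87877): balance=406023
step 5 (pay 84848): balance=328930
step 6 (pay 76385): balance=258827
step 7 (pay 77764): balance=186006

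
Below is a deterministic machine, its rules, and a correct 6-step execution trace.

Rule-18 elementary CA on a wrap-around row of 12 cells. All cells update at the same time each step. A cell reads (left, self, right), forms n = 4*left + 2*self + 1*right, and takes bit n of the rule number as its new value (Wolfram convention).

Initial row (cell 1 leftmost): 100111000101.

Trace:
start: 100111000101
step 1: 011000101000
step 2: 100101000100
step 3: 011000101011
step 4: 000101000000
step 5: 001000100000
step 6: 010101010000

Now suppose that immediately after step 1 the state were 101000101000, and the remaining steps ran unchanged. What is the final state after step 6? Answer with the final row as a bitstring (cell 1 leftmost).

state after step 1 := 101000101000
step 2: 000101000101
step 3: 101000101000
step 4: 000101000101
step 5: 101000101000
step 6: 000101000101

000101000101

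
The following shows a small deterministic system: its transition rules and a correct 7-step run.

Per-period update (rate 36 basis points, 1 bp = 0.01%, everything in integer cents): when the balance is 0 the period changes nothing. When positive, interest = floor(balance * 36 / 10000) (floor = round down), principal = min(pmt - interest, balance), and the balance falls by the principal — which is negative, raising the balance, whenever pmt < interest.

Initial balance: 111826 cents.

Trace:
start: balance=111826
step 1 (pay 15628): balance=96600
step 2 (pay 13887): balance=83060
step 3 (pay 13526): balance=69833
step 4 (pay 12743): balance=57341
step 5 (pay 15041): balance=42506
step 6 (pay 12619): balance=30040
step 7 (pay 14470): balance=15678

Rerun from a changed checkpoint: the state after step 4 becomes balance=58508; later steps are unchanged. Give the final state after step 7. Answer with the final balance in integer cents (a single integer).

state after step 4 := balance=58508
step 5 (pay 15041): balance=43677
step 6 (pay 12619): balance=31215
step 7 (pay 14470): balance=16857

16857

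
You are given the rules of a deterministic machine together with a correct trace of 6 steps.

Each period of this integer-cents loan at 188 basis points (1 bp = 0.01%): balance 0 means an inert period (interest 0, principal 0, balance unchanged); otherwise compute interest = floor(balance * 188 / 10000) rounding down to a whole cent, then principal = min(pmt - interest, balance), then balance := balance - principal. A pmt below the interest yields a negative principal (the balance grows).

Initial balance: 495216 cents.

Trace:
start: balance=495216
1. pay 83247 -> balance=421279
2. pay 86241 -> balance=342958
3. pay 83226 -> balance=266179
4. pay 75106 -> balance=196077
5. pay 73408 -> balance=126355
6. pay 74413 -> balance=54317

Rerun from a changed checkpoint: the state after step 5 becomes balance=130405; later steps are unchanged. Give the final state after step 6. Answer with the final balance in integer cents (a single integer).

state after step 5 := balance=130405
6. pay 74413 -> balance=58443

58443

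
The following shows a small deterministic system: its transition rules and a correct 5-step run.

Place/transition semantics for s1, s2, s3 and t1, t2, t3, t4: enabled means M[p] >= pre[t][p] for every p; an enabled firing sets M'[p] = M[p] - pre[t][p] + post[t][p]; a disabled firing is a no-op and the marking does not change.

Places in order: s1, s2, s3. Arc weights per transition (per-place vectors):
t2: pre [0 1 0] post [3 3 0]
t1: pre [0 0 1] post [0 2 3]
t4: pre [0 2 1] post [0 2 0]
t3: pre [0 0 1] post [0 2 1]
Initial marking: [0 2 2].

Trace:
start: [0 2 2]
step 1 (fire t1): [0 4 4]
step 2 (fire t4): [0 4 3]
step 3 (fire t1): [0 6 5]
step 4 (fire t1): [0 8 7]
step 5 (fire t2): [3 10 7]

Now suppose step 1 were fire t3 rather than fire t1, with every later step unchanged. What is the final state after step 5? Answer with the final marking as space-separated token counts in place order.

3 10 5

(re-executing from step 1 with the substitution; state before step 1: [0 2 2])
step 1 (fire t3): [0 4 2]
step 2 (fire t4): [0 4 1]
step 3 (fire t1): [0 6 3]
step 4 (fire t1): [0 8 5]
step 5 (fire t2): [3 10 5]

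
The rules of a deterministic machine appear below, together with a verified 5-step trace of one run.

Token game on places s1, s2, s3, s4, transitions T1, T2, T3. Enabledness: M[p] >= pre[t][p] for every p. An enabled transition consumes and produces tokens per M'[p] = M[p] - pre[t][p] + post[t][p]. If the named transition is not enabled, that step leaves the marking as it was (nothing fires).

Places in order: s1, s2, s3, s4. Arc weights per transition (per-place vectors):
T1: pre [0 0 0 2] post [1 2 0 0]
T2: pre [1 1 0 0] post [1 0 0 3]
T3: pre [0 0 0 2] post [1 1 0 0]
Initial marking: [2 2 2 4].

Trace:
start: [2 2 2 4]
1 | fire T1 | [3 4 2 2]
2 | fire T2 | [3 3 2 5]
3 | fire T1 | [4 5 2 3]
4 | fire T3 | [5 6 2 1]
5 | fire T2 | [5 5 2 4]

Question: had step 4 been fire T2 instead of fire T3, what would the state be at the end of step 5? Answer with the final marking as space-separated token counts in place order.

(re-executing from step 4 with the substitution; state before step 4: [4 5 2 3])
4 | fire T2 | [4 4 2 6]
5 | fire T2 | [4 3 2 9]

4 3 2 9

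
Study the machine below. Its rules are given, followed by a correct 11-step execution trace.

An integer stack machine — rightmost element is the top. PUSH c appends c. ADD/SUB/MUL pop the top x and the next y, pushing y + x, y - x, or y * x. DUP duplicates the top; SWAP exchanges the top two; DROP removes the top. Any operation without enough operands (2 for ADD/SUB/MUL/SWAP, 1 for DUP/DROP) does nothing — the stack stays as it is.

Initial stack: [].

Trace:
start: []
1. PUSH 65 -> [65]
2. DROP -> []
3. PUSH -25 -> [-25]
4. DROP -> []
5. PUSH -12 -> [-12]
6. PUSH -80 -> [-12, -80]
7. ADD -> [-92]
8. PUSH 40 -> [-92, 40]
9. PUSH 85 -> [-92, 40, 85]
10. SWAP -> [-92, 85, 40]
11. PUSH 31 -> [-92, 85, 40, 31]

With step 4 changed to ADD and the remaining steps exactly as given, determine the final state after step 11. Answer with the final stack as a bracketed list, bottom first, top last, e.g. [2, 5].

[-25, -92, 85, 40, 31]

(re-executing from step 4 with the substitution; state before step 4: [-25])
4. ADD -> [-25]
5. PUSH -12 -> [-25, -12]
6. PUSH -80 -> [-25, -12, -80]
7. ADD -> [-25, -92]
8. PUSH 40 -> [-25, -92, 40]
9. PUSH 85 -> [-25, -92, 40, 85]
10. SWAP -> [-25, -92, 85, 40]
11. PUSH 31 -> [-25, -92, 85, 40, 31]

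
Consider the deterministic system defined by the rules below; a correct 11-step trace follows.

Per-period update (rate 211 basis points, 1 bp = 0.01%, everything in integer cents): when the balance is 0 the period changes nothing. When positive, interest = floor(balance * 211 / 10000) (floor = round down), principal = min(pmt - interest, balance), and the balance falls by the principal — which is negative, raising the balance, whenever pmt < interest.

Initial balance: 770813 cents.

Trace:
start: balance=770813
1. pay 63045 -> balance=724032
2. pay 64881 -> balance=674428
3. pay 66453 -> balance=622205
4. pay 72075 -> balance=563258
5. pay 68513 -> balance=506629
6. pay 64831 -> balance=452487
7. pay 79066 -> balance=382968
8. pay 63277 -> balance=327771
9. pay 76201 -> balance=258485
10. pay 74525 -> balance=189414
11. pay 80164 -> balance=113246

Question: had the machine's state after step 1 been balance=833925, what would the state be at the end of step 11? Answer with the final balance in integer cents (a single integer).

248657

state after step 1 := balance=833925
2. pay 64881 -> balance=786639
3. pay 66453 -> balance=736784
4. pay 72075 -> balance=680255
5. pay 68513 -> balance=626095
6. pay 64831 -> balance=574474
7. pay 79066 -> balance=507529
8. pay 63277 -> balance=454960
9. pay 76201 -> balance=388358
10. pay 74525 -> balance=322027
11. pay 80164 -> balance=248657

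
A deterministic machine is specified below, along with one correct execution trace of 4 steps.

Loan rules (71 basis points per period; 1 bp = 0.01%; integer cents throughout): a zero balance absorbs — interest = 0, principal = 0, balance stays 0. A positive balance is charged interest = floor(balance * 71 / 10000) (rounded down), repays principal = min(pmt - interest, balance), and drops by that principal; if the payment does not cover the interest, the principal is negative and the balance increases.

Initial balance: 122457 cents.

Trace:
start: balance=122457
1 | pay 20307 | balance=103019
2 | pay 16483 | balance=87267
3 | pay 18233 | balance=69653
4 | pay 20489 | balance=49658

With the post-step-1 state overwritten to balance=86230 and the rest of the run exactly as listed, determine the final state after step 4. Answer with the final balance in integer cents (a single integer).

32509

state after step 1 := balance=86230
2 | pay 16483 | balance=70359
3 | pay 18233 | balance=52625
4 | pay 20489 | balance=32509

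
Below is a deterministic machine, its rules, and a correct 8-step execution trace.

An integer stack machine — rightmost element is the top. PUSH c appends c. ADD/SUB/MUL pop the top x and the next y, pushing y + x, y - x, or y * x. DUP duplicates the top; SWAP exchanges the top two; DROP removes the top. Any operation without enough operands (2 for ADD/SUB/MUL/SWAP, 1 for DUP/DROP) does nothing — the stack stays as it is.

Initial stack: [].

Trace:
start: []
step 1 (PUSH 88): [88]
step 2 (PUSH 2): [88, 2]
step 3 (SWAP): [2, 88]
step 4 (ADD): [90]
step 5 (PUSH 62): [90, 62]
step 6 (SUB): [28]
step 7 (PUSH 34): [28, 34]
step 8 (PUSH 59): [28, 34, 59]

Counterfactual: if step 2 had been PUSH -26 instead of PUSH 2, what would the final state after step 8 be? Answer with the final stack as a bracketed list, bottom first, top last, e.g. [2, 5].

[0, 34, 59]

(re-executing from step 2 with the substitution; state before step 2: [88])
step 2 (PUSH -26): [88, -26]
step 3 (SWAP): [-26, 88]
step 4 (ADD): [62]
step 5 (PUSH 62): [62, 62]
step 6 (SUB): [0]
step 7 (PUSH 34): [0, 34]
step 8 (PUSH 59): [0, 34, 59]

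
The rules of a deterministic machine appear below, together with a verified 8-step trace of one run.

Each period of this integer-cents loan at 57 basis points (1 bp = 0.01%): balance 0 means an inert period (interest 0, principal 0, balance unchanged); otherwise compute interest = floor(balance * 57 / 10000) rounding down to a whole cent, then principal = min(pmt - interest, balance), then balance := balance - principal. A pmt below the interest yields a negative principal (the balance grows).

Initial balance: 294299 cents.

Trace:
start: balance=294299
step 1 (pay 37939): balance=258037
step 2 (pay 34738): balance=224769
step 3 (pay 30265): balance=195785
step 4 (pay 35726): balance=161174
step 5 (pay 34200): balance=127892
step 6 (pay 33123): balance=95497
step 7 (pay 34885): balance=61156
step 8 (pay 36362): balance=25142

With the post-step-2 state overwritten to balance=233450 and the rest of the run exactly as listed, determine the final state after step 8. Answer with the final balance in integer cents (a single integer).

34124

state after step 2 := balance=233450
step 3 (pay 30265): balance=204515
step 4 (pay 35726): balance=169954
step 5 (pay 34200): balance=136722
step 6 (pay 33123): balance=104378
step 7 (pay 34885): balance=70087
step 8 (pay 36362): balance=34124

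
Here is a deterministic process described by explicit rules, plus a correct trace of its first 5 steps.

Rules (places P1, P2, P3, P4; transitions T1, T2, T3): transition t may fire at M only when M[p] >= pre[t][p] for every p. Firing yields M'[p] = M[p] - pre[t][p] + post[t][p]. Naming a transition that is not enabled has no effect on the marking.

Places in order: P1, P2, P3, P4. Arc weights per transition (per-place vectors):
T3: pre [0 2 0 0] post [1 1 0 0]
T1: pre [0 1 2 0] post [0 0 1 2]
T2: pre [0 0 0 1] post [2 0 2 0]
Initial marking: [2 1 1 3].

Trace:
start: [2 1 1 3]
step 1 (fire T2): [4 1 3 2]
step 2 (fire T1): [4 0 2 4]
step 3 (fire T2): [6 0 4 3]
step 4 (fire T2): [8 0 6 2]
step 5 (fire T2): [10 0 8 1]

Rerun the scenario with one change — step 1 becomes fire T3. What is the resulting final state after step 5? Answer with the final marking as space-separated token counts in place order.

(re-executing from step 1 with the substitution; state before step 1: [2 1 1 3])
step 1 (fire T3): [2 1 1 3]
step 2 (fire T1): [2 1 1 3]
step 3 (fire T2): [4 1 3 2]
step 4 (fire T2): [6 1 5 1]
step 5 (fire T2): [8 1 7 0]

8 1 7 0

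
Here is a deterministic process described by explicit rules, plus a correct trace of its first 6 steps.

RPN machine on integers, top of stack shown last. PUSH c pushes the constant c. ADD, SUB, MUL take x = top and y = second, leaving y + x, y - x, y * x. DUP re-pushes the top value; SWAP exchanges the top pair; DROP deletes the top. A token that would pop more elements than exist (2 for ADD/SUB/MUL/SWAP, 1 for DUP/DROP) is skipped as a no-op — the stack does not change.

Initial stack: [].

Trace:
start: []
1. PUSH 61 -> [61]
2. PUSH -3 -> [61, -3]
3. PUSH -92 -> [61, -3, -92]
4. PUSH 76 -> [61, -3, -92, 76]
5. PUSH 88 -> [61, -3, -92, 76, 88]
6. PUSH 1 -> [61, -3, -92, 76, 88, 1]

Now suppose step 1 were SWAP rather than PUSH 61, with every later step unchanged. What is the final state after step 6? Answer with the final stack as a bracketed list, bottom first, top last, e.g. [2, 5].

(re-executing from step 1 with the substitution; state before step 1: [])
1. SWAP -> []
2. PUSH -3 -> [-3]
3. PUSH -92 -> [-3, -92]
4. PUSH 76 -> [-3, -92, 76]
5. PUSH 88 -> [-3, -92, 76, 88]
6. PUSH 1 -> [-3, -92, 76, 88, 1]

[-3, -92, 76, 88, 1]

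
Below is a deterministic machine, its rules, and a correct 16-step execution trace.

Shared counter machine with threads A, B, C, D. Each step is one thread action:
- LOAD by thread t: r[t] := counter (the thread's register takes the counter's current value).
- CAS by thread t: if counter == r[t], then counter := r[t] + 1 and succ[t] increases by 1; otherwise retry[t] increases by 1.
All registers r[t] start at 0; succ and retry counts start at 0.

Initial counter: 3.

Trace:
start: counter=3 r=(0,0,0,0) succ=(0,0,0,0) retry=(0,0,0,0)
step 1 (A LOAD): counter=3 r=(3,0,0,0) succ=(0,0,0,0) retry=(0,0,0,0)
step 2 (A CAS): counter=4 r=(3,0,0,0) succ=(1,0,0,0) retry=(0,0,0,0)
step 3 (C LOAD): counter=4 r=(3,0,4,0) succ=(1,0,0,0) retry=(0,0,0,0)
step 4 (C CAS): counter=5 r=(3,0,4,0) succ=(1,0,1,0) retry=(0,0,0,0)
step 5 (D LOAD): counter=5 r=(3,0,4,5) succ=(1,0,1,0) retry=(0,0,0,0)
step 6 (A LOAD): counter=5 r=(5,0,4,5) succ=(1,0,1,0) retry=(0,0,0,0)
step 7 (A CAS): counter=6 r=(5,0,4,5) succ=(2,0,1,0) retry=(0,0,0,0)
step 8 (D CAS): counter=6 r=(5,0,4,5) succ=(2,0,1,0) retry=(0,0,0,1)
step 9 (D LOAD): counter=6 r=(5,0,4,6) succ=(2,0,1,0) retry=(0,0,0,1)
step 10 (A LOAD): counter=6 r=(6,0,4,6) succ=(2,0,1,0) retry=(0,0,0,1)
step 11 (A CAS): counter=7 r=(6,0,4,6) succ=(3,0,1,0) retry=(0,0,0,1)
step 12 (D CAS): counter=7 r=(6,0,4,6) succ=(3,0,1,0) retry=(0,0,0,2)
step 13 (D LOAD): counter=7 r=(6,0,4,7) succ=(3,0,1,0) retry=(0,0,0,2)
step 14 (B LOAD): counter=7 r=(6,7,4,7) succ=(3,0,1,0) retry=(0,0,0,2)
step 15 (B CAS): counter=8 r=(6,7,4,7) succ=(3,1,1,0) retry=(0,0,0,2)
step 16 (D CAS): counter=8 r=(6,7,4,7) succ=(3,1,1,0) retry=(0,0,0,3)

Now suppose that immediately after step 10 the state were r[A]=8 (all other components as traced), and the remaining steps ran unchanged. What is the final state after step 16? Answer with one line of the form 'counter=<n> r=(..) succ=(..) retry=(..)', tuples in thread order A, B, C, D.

counter=8 r=(8,7,4,7) succ=(2,1,1,1) retry=(1,0,0,2)

state after step 10 := counter=6 r=(8,0,4,6) succ=(2,0,1,0) retry=(0,0,0,1)
step 11 (A CAS): counter=6 r=(8,0,4,6) succ=(2,0,1,0) retry=(1,0,0,1)
step 12 (D CAS): counter=7 r=(8,0,4,6) succ=(2,0,1,1) retry=(1,0,0,1)
step 13 (D LOAD): counter=7 r=(8,0,4,7) succ=(2,0,1,1) retry=(1,0,0,1)
step 14 (B LOAD): counter=7 r=(8,7,4,7) succ=(2,0,1,1) retry=(1,0,0,1)
step 15 (B CAS): counter=8 r=(8,7,4,7) succ=(2,1,1,1) retry=(1,0,0,1)
step 16 (D CAS): counter=8 r=(8,7,4,7) succ=(2,1,1,1) retry=(1,0,0,2)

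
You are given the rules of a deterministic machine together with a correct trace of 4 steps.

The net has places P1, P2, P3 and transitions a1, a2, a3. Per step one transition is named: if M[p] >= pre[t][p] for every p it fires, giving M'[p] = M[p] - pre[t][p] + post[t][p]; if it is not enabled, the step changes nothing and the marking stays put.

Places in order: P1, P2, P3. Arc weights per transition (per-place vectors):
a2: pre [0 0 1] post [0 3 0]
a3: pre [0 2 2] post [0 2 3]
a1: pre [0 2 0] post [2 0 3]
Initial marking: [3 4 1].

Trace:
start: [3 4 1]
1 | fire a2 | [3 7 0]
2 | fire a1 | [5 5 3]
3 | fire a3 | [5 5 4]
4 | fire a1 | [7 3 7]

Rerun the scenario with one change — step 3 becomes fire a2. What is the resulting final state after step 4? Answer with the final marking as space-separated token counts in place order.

(re-executing from step 3 with the substitution; state before step 3: [5 5 3])
3 | fire a2 | [5 8 2]
4 | fire a1 | [7 6 5]

7 6 5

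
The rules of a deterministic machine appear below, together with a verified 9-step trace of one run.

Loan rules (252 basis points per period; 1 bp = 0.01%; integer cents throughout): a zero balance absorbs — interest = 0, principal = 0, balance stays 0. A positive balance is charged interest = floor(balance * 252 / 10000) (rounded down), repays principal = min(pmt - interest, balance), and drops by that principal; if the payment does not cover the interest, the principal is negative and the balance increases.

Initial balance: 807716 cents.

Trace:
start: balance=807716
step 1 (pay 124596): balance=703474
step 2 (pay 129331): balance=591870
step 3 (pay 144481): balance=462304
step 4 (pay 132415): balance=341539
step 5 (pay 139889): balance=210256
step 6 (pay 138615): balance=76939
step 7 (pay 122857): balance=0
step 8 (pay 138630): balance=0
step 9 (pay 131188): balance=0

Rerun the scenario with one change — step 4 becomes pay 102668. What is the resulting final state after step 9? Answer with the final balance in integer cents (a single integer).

(re-executing from step 4 with the substitution; state before step 4: balance=462304)
step 4 (pay 102668): balance=371286
step 5 (pay 139889): balance=240753
step 6 (pay 138615): balance=108204
step 7 (pay 122857): balance=0
step 8 (pay 138630): balance=0
step 9 (pay 131188): balance=0

0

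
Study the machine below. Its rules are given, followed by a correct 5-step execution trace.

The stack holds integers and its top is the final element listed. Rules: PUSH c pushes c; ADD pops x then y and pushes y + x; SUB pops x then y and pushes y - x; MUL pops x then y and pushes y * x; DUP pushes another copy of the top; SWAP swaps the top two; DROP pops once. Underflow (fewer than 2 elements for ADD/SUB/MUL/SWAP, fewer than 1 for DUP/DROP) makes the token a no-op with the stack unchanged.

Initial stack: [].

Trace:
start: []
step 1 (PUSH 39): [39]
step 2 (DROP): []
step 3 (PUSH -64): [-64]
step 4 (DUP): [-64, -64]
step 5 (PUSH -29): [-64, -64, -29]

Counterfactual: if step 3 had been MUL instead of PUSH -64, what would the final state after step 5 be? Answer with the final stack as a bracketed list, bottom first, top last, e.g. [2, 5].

[-29]

(re-executing from step 3 with the substitution; state before step 3: [])
step 3 (MUL): []
step 4 (DUP): []
step 5 (PUSH -29): [-29]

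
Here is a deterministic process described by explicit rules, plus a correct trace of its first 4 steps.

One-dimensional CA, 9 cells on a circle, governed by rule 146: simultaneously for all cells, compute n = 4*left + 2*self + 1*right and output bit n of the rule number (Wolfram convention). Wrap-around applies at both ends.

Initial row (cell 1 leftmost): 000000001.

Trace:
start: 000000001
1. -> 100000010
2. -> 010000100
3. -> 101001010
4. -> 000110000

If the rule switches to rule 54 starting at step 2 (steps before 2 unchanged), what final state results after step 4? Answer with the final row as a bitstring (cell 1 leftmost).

(re-executing steps 2..4 under rule 54; state before step 2: 100000010)
2. -> 110000111
3. -> 001001000
4. -> 011111100

011111100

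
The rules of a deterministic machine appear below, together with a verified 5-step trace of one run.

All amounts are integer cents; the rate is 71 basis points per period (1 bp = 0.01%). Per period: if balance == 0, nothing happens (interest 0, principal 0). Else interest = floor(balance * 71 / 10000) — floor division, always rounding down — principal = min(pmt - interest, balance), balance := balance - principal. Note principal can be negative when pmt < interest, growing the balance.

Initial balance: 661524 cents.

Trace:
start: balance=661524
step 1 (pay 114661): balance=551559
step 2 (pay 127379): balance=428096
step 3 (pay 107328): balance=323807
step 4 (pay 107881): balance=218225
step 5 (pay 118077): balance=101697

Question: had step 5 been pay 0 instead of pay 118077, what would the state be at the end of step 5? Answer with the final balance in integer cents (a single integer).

(re-executing from step 5 with the substitution; state before step 5: balance=218225)
step 5 (pay 0): balance=219774

219774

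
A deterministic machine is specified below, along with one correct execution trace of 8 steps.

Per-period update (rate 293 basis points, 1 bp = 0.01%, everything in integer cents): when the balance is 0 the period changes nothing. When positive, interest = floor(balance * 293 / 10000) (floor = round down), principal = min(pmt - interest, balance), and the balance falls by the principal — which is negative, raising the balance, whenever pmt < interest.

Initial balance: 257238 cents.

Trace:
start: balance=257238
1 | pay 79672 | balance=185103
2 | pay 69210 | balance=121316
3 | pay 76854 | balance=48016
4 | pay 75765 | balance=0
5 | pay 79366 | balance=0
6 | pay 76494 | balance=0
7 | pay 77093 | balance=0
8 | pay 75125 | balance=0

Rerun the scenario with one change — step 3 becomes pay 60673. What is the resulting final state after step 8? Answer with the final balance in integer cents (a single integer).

0

(re-executing from step 3 with the substitution; state before step 3: balance=121316)
3 | pay 60673 | balance=64197
4 | pay 75765 | balance=0
5 | pay 79366 | balance=0
6 | pay 76494 | balance=0
7 | pay 77093 | balance=0
8 | pay 75125 | balance=0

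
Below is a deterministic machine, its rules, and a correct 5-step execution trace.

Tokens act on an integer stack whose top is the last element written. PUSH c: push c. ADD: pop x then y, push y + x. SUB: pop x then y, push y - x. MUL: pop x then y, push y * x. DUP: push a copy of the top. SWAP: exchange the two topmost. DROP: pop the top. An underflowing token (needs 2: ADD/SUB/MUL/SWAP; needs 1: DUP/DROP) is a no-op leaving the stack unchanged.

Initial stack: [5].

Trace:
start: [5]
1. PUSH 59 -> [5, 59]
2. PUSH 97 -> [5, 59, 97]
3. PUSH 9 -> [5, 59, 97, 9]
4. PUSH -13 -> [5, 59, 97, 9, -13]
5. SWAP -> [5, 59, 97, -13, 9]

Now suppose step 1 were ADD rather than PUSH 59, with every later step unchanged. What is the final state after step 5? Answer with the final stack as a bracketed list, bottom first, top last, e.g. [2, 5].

[5, 97, -13, 9]

(re-executing from step 1 with the substitution; state before step 1: [5])
1. ADD -> [5]
2. PUSH 97 -> [5, 97]
3. PUSH 9 -> [5, 97, 9]
4. PUSH -13 -> [5, 97, 9, -13]
5. SWAP -> [5, 97, -13, 9]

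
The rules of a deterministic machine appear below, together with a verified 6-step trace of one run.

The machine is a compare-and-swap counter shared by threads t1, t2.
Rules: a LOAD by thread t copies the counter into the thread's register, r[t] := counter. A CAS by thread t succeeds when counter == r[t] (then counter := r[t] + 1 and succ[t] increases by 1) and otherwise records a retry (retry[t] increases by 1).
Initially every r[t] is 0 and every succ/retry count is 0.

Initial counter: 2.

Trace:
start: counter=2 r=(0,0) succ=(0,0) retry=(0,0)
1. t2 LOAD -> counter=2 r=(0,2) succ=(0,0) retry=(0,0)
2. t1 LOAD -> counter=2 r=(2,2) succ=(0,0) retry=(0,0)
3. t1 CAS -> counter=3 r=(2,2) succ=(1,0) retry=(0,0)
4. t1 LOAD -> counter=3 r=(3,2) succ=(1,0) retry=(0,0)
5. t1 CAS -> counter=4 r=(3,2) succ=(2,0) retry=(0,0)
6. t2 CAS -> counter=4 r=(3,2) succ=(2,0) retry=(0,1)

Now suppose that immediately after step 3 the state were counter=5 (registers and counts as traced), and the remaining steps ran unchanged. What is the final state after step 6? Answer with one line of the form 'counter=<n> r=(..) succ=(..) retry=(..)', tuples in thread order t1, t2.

counter=6 r=(5,2) succ=(2,0) retry=(0,1)

state after step 3 := counter=5 r=(2,2) succ=(1,0) retry=(0,0)
4. t1 LOAD -> counter=5 r=(5,2) succ=(1,0) retry=(0,0)
5. t1 CAS -> counter=6 r=(5,2) succ=(2,0) retry=(0,0)
6. t2 CAS -> counter=6 r=(5,2) succ=(2,0) retry=(0,1)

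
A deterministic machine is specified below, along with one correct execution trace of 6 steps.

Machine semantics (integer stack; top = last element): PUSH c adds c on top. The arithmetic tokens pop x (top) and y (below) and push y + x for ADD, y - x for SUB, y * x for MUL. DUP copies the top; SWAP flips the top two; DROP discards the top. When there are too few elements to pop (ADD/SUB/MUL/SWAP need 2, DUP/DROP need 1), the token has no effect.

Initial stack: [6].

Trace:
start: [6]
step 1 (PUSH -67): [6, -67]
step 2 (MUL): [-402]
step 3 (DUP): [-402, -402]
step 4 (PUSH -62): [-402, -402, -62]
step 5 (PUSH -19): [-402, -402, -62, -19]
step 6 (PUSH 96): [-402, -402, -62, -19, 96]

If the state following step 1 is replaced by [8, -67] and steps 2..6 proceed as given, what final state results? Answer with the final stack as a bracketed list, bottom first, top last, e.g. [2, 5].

[-536, -536, -62, -19, 96]

state after step 1 := [8, -67]
step 2 (MUL): [-536]
step 3 (DUP): [-536, -536]
step 4 (PUSH -62): [-536, -536, -62]
step 5 (PUSH -19): [-536, -536, -62, -19]
step 6 (PUSH 96): [-536, -536, -62, -19, 96]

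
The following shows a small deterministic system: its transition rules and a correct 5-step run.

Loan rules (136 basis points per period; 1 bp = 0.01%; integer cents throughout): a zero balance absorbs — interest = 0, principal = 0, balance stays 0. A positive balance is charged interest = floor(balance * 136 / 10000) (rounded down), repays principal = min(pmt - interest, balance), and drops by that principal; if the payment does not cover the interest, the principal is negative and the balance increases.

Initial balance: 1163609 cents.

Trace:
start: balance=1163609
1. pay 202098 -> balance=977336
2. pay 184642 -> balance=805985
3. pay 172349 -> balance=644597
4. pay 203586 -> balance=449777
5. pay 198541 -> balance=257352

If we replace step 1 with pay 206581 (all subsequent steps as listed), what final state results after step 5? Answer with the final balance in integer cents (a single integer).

(re-executing from step 1 with the substitution; state before step 1: balance=1163609)
1. pay 206581 -> balance=972853
2. pay 184642 -> balance=801441
3. pay 172349 -> balance=639991
4. pay 203586 -> balance=445108
5. pay 198541 -> balance=252620

252620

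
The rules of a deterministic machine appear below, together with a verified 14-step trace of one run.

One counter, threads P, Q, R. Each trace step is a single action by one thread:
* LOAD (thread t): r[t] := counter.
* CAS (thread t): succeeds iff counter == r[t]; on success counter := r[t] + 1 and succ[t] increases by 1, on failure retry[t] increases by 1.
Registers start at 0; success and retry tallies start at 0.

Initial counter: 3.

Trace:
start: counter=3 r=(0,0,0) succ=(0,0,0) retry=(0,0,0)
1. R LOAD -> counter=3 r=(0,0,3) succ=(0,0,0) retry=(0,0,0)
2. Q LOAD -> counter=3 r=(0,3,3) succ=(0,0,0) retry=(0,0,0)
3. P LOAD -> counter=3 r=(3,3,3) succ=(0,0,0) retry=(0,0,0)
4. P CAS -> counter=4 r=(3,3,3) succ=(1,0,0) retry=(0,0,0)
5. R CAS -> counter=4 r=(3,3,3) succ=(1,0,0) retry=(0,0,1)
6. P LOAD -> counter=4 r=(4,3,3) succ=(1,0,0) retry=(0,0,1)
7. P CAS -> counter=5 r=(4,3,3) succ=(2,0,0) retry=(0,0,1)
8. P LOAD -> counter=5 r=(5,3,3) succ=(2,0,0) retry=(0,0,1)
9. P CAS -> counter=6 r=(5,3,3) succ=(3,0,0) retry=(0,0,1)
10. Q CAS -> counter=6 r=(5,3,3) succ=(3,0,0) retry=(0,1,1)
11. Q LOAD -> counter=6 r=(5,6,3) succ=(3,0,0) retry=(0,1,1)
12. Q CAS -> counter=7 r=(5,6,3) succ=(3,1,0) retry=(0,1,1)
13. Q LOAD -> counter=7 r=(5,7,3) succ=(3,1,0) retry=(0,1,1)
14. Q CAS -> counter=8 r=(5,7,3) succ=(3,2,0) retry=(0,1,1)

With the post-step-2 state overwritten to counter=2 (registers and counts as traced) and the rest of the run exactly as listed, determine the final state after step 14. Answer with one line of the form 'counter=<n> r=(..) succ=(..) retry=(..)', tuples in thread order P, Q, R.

state after step 2 := counter=2 r=(0,3,3) succ=(0,0,0) retry=(0,0,0)
3. P LOAD -> counter=2 r=(2,3,3) succ=(0,0,0) retry=(0,0,0)
4. P CAS -> counter=3 r=(2,3,3) succ=(1,0,0) retry=(0,0,0)
5. R CAS -> counter=4 r=(2,3,3) succ=(1,0,1) retry=(0,0,0)
6. P LOAD -> counter=4 r=(4,3,3) succ=(1,0,1) retry=(0,0,0)
7. P CAS -> counter=5 r=(4,3,3) succ=(2,0,1) retry=(0,0,0)
8. P LOAD -> counter=5 r=(5,3,3) succ=(2,0,1) retry=(0,0,0)
9. P CAS -> counter=6 r=(5,3,3) succ=(3,0,1) retry=(0,0,0)
10. Q CAS -> counter=6 r=(5,3,3) succ=(3,0,1) retry=(0,1,0)
11. Q LOAD -> counter=6 r=(5,6,3) succ=(3,0,1) retry=(0,1,0)
12. Q CAS -> counter=7 r=(5,6,3) succ=(3,1,1) retry=(0,1,0)
13. Q LOAD -> counter=7 r=(5,7,3) succ=(3,1,1) retry=(0,1,0)
14. Q CAS -> counter=8 r=(5,7,3) succ=(3,2,1) retry=(0,1,0)

counter=8 r=(5,7,3) succ=(3,2,1) retry=(0,1,0)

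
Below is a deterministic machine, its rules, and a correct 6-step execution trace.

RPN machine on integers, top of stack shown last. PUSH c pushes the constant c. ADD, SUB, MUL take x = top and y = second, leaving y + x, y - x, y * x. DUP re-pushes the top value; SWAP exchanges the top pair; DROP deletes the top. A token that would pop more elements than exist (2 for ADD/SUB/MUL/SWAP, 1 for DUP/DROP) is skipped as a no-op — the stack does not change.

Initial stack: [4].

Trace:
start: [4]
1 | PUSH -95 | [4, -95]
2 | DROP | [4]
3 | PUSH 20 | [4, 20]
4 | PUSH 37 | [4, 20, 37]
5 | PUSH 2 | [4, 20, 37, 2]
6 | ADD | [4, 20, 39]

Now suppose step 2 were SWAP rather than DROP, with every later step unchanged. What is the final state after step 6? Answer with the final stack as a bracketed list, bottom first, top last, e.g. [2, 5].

[-95, 4, 20, 39]

(re-executing from step 2 with the substitution; state before step 2: [4, -95])
2 | SWAP | [-95, 4]
3 | PUSH 20 | [-95, 4, 20]
4 | PUSH 37 | [-95, 4, 20, 37]
5 | PUSH 2 | [-95, 4, 20, 37, 2]
6 | ADD | [-95, 4, 20, 39]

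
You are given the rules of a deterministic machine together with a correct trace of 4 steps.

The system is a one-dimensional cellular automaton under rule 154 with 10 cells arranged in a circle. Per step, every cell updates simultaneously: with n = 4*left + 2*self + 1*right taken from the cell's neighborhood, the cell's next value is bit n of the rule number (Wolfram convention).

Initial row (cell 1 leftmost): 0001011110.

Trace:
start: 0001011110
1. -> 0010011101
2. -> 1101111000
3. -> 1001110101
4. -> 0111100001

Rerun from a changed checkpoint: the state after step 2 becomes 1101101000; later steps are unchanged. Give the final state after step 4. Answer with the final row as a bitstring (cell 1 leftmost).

0110101001

state after step 2 := 1101101000
3. -> 1001000101
4. -> 0110101001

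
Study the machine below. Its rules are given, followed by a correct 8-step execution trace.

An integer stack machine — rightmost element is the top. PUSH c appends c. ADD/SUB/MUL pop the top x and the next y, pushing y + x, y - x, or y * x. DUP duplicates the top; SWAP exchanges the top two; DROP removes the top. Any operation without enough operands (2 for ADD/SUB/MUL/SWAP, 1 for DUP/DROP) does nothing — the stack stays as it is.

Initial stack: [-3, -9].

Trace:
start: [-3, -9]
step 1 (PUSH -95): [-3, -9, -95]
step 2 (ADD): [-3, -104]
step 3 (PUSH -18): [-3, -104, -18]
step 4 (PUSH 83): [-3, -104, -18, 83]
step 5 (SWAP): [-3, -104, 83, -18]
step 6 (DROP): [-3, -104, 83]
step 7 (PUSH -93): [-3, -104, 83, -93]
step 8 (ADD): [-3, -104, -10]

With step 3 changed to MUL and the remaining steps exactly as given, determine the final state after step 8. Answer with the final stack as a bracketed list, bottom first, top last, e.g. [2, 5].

[-10]

(re-executing from step 3 with the substitution; state before step 3: [-3, -104])
step 3 (MUL): [312]
step 4 (PUSH 83): [312, 83]
step 5 (SWAP): [83, 312]
step 6 (DROP): [83]
step 7 (PUSH -93): [83, -93]
step 8 (ADD): [-10]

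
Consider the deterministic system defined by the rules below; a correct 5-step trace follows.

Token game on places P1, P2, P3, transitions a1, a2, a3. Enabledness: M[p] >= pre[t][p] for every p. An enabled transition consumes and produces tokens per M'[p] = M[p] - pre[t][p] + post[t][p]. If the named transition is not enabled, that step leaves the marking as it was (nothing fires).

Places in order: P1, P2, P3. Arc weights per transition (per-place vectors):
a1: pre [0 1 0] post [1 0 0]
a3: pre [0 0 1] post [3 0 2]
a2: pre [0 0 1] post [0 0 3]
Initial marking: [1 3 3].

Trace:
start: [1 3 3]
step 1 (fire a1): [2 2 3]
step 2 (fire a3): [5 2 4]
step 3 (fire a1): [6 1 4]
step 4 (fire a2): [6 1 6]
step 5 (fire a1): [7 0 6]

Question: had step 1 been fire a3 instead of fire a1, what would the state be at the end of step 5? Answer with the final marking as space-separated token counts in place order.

(re-executing from step 1 with the substitution; state before step 1: [1 3 3])
step 1 (fire a3): [4 3 4]
step 2 (fire a3): [7 3 5]
step 3 (fire a1): [8 2 5]
step 4 (fire a2): [8 2 7]
step 5 (fire a1): [9 1 7]

9 1 7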